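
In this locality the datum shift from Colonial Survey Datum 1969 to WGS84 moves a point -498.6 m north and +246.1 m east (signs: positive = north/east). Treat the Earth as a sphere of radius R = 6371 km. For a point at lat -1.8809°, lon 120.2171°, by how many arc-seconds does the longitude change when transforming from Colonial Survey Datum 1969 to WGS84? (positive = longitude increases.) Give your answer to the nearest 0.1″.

At latitude -1.8809°, cos φ = 0.999461.
One radian of longitude at latitude φ spans R cos φ, so Δλ = ΔE / (R cos φ) = 246.1 / (6371000 × 0.999461) = 3.8649e-05 rad = 7.972″.

Δλ = 8.0″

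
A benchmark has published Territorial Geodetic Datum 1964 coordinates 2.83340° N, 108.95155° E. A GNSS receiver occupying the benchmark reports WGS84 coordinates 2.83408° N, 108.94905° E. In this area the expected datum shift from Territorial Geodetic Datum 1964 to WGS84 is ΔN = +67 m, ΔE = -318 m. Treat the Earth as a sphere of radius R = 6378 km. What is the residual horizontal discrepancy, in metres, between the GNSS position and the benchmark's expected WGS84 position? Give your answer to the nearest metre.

Observed coordinate differences: Δφ = +0.00068°, Δλ = -0.00250°.
Converting to metres (1° lat = 111317 m, cos φ = 0.998777): observed ΔN = 75.7 m, observed ΔE = -278.0 m.
Subtracting the expected shift leaves a residual of 75.7 − (67) = 8.7 m north and -278.0 − (-318) = 40.0 m east.
Residual distance = √(8.7² + 40.0²) = 41.0 m.

41 m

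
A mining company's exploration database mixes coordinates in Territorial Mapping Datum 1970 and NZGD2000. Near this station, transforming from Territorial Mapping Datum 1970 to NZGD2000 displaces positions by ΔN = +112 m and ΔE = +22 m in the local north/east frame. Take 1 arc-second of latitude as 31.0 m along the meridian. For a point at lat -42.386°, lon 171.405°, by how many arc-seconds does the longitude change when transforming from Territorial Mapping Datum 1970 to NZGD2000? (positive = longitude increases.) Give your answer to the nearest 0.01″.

Δλ = 0.96″

At latitude -42.386°, cos φ = 0.738620.
1″ of longitude at this latitude = 31.00 × cos φ = 22.8972 m, so Δλ = 22.0 / 22.8972 = 0.961″.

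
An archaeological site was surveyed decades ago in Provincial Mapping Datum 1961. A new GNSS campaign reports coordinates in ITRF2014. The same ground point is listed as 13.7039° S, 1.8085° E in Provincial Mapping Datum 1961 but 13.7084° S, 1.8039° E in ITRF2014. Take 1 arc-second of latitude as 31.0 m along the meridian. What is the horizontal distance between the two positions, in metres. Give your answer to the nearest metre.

Δφ = -13.7084° − -13.7039° = -0.0045°; Δλ = 1.8039° − 1.8085° = -0.0046°.
1° of latitude = 3600 × 31.00 = 111600 m.
ΔN = Δφ × 111600 = -502.2 m; ΔE = Δλ × 111600 × cos(-13.7039°) = -0.0046 × 111600 × 0.971533 = -498.7 m.
Distance = √(ΔE² + ΔN²) = √((-498.7)² + (-502.2)²) = 707.8 m.

708 m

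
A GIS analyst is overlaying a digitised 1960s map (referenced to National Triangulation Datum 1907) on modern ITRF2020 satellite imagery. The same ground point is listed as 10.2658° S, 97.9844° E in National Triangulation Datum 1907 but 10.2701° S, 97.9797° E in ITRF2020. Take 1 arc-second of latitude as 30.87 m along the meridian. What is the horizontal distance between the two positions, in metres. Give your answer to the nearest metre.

Δφ = -10.2701° − -10.2658° = -0.0043°; Δλ = 97.9797° − 97.9844° = -0.0047°.
1° of latitude = 3600 × 30.87 = 111132 m.
ΔN = Δφ × 111132 = -477.9 m; ΔE = Δλ × 111132 × cos(-10.2658°) = -0.0047 × 111132 × 0.983992 = -514.0 m.
Distance = √(ΔE² + ΔN²) = √((-514.0)² + (-477.9)²) = 701.8 m.

702 m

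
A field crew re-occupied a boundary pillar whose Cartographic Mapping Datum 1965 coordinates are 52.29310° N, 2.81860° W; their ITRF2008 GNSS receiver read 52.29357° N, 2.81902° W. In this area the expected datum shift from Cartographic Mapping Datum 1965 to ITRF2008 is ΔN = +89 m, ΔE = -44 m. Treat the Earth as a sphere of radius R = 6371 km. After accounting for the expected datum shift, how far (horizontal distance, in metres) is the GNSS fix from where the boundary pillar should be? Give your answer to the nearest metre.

Observed coordinate differences: Δφ = +0.00047°, Δλ = -0.00042°.
Converting to metres (1° lat = 111195 m, cos φ = 0.611622): observed ΔN = 52.3 m, observed ΔE = -28.6 m.
Subtracting the expected shift leaves a residual of 52.3 − (89) = -36.7 m north and -28.6 − (-44) = 15.4 m east.
Residual distance = √((-36.7)² + 15.4²) = 39.8 m.

40 m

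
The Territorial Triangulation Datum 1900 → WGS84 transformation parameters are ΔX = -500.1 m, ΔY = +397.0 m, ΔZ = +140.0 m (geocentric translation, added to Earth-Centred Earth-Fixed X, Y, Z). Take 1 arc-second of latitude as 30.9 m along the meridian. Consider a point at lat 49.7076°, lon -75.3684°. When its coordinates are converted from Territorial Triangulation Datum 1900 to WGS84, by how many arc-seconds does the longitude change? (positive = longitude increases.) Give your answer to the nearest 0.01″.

sin φ = 0.762754, cos φ = 0.646689, sin λ = -0.967570, cos λ = 0.252603.
East component: ΔE = −sin λ·ΔX + cos λ·ΔY = −(-0.967570)(-500.1) + (0.252603)(397.0) = -383.60 m.
1° of latitude spans 3600 × 30.90 = 111240 m; at latitude φ, 1° of longitude spans that × cos φ = 71937.6 m, so Δλ = -383.60 / 71937.6 × 3600 = -19.197″.

Δλ = -19.20″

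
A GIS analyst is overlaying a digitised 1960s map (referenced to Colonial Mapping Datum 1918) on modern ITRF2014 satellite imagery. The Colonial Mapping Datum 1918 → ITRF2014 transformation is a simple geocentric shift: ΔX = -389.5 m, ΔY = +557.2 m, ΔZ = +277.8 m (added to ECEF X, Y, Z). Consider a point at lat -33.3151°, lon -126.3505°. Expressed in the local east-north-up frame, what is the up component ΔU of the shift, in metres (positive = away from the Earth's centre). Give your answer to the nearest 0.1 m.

The local up (radial) axis is (cos φ cos λ, cos φ sin λ, sin φ), giving ΔU = 192.926 − 375.022 − 152.580 = -334.68 m.

ΔU = -334.7 m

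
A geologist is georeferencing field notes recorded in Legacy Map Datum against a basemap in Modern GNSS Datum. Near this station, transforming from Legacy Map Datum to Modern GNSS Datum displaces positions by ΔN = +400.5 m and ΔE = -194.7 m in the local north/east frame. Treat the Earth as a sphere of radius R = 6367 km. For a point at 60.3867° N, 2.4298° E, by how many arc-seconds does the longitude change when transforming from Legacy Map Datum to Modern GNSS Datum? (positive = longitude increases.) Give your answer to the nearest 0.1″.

At latitude 60.3867°, cos φ = 0.494144.
One radian of longitude at latitude φ spans R cos φ, so Δλ = ΔE / (R cos φ) = -194.7 / (6367000 × 0.494144) = -6.1884e-05 rad = -12.764″.

Δλ = -12.8″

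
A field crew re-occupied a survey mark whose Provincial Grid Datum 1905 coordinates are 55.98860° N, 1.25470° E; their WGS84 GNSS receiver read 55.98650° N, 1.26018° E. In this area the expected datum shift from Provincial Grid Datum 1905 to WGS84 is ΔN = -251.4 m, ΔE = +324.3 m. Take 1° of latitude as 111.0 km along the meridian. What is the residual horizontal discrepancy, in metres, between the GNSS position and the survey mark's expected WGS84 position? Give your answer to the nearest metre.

24 m

Observed coordinate differences: Δφ = -0.00210°, Δλ = +0.00548°.
Converting to metres (1° lat = 111000 m, cos φ = 0.559358): observed ΔN = -233.1 m, observed ΔE = 340.2 m.
Subtracting the expected shift leaves a residual of -233.1 − (-251.4) = 18.3 m north and 340.2 − (324.3) = 15.9 m east.
Residual distance = √(18.3² + 15.9²) = 24.3 m.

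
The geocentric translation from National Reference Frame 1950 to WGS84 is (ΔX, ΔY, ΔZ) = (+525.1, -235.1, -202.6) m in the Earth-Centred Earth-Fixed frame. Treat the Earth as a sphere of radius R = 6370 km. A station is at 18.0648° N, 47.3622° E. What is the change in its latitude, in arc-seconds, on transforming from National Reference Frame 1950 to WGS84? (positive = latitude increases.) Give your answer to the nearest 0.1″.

sin φ = 0.310092, cos φ = 0.950706, sin λ = 0.735650, cos λ = 0.677361.
North component: ΔN = −sin φ cos λ·ΔX − sin φ sin λ·ΔY + cos φ·ΔZ = −(0.310092)(0.677361)(525.1) − (0.310092)(0.735650)(-235.1) + (0.950706)(-202.6) = -249.28 m.
1° of latitude spans πR/180 = 111177 m, so Δφ = -249.28 / 111177 × 3600 = -8.072″.

Δφ = -8.1″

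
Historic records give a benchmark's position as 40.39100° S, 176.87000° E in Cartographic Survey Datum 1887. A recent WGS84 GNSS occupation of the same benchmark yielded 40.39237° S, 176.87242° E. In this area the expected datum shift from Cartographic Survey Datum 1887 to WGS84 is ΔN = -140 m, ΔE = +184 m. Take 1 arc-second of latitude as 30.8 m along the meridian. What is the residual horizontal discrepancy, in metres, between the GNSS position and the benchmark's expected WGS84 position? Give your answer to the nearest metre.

24 m

Observed coordinate differences: Δφ = -0.00137°, Δλ = +0.00242°.
Converting to metres (1° lat = 110880 m, cos φ = 0.761640): observed ΔN = -151.9 m, observed ΔE = 204.4 m.
Subtracting the expected shift leaves a residual of -151.9 − (-140) = -11.9 m north and 204.4 − (184) = 20.4 m east.
Residual distance = √((-11.9)² + 20.4²) = 23.6 m.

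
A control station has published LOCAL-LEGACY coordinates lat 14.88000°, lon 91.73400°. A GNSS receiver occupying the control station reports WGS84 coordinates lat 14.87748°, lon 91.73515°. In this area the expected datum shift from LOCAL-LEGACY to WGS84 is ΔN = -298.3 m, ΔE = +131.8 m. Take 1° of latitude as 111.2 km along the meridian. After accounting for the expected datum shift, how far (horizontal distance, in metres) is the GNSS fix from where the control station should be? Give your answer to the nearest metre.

20 m

Observed coordinate differences: Δφ = -0.00252°, Δλ = +0.00115°.
Converting to metres (1° lat = 111200 m, cos φ = 0.966466): observed ΔN = -280.2 m, observed ΔE = 123.6 m.
Subtracting the expected shift leaves a residual of -280.2 − (-298.3) = 18.1 m north and 123.6 − (131.8) = -8.2 m east.
Residual distance = √(18.1² + (-8.2)²) = 19.9 m.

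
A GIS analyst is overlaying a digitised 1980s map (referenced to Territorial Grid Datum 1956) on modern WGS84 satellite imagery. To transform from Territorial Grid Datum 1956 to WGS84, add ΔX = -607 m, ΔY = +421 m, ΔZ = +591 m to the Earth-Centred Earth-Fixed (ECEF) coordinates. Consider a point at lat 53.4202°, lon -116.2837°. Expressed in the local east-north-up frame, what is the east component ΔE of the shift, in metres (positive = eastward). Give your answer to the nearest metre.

At φ = 53.4202°, λ = -116.2837°: sin φ = 0.803028, cos φ = 0.595942, sin λ = -0.896612, cos λ = -0.442816.
ΔE = −sin λ·ΔX + cos λ·ΔY = −(-0.896612)·(-607) + (-0.442816)·(421) = -730.67 m.

ΔE = -731 m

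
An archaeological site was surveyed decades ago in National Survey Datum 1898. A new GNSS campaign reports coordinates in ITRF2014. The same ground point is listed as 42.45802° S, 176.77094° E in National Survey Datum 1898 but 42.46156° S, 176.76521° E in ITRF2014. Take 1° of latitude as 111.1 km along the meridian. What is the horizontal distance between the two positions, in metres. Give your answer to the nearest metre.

Δφ = -42.46156° − -42.45802° = -0.00354°; Δλ = 176.76521° − 176.77094° = -0.00573°.
ΔN = Δφ × 111100 = -393.3 m; ΔE = Δλ × 111100 × cos(-42.45802°) = -0.00573 × 111100 × 0.737772 = -469.7 m.
Distance = √(ΔE² + ΔN²) = √((-469.7)² + (-393.3)²) = 612.6 m.

613 m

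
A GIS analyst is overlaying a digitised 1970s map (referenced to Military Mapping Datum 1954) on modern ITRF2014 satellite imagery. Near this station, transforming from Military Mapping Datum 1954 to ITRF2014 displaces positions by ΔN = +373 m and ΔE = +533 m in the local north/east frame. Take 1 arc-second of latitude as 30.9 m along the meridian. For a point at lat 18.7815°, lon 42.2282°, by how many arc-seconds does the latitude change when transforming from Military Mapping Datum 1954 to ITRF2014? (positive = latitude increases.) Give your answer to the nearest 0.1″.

1″ of latitude = 30.90 m, so Δφ = 373.0 / 30.90 = 12.071″.

Δφ = 12.1″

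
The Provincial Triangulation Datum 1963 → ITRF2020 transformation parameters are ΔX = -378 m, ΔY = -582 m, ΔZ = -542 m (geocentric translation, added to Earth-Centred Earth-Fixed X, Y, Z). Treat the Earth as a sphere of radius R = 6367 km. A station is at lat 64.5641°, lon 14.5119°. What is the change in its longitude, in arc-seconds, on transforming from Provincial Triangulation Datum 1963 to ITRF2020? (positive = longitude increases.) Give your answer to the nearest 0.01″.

sin φ = 0.903066, cos φ = 0.429501, sin λ = 0.250581, cos λ = 0.968096.
East component: ΔE = −sin λ·ΔX + cos λ·ΔY = −(0.250581)(-378) + (0.968096)(-582) = -468.71 m.
1° of latitude spans πR/180 = 111125 m; at latitude φ, 1° of longitude spans that × cos φ = 47728.4 m, so Δλ = -468.71 / 47728.4 × 3600 = -35.353″.

Δλ = -35.35″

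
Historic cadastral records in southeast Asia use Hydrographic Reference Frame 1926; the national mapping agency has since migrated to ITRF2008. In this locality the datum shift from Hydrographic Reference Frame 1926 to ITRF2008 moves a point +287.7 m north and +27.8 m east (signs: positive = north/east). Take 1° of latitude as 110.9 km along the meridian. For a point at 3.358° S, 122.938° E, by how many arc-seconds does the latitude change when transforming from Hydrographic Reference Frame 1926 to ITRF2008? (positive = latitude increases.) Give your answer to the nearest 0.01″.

Δφ = 9.34″

1° of latitude = 110.9 km, so Δφ = 287.7 / 110900 = 0.0025942° = 9.339″.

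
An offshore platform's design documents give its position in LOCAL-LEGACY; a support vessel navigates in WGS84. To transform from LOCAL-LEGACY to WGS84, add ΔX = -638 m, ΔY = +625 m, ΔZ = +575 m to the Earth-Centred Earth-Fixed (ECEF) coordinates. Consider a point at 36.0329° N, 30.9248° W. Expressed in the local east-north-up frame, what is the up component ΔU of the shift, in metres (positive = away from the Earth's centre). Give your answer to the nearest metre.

At φ = 36.0329°, λ = -30.9248°: sin φ = 0.588250, cos φ = 0.808679, sin λ = -0.513913, cos λ = 0.857843.
ΔU = cos φ cos λ·ΔX + cos φ sin λ·ΔY + sin φ·ΔZ = (0.808679)(0.857843)(-638) + (0.808679)(-0.513913)(625) + (0.588250)(575) = -364.09 m.

ΔU = -364 m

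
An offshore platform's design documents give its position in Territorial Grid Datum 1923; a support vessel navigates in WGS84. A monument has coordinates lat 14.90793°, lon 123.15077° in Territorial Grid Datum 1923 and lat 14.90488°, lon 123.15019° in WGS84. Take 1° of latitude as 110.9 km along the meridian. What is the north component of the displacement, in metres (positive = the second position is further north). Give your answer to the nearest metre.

Δφ = 14.90488° − 14.90793° = -0.00305°; Δλ = 123.15019° − 123.15077° = -0.00058°.
ΔN = Δφ × 110900 = -338.2 m; ΔE = Δλ × 110900 × cos(14.90793°) = -0.00058 × 110900 × 0.966340 = -62.2 m.

ΔN = -338 m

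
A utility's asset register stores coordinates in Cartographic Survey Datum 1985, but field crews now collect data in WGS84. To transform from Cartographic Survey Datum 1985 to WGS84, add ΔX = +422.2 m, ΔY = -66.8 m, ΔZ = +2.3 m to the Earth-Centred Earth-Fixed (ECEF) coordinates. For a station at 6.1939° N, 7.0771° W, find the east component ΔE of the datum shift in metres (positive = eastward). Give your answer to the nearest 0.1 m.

ΔE = -14.3 m

The local east axis at (φ, λ) is (−sin λ, cos λ, 0), so ΔE = −sin(-7.0771°)·422.2 + cos(-7.0771°)·(-66.8) = -14.27 m.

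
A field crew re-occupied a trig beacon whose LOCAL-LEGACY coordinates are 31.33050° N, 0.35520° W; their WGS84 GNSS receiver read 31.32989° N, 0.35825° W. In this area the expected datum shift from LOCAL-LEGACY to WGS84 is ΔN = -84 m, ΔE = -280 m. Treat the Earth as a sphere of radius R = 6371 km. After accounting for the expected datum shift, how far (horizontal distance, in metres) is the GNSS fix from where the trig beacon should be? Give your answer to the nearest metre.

19 m

Observed coordinate differences: Δφ = -0.00061°, Δλ = -0.00305°.
Converting to metres (1° lat = 111195 m, cos φ = 0.854182): observed ΔN = -67.8 m, observed ΔE = -289.7 m.
Subtracting the expected shift leaves a residual of -67.8 − (-84) = 16.2 m north and -289.7 − (-280) = -9.7 m east.
Residual distance = √(16.2² + (-9.7)²) = 18.9 m.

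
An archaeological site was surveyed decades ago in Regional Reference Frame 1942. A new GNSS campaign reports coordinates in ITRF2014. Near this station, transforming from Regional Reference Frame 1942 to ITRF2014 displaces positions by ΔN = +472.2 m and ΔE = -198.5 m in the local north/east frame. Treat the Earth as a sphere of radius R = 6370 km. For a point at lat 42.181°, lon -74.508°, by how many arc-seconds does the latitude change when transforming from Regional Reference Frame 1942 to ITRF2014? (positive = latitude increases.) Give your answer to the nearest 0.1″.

On a sphere of radius R, 1 rad of latitude = R, so Δφ = ΔN / R = 472.2 / 6370000 = 7.4129e-05 rad = 15.290″.

Δφ = 15.3″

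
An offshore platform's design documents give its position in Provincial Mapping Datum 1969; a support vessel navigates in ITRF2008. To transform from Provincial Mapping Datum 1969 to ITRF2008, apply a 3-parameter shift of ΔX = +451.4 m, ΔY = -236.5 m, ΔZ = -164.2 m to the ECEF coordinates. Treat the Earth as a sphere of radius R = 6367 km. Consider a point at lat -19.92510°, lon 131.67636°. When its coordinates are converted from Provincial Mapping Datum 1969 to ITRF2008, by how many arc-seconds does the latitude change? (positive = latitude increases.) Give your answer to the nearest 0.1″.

sin φ = -0.340791, cos φ = 0.940139, sin λ = 0.746913, cos λ = -0.664922.
North component: ΔN = −sin φ cos λ·ΔX − sin φ sin λ·ΔY + cos φ·ΔZ = −(-0.340791)(-0.664922)(451.4) − (-0.340791)(0.746913)(-236.5) + (0.940139)(-164.2) = -316.86 m.
1° of latitude spans πR/180 = 111125 m, so Δφ = -316.86 / 111125 × 3600 = -10.265″.

Δφ = -10.3″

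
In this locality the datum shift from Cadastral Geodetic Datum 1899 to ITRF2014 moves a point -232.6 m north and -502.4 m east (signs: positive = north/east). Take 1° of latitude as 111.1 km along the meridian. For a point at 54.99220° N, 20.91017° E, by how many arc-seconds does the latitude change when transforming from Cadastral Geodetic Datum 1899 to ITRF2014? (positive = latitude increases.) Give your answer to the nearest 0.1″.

Δφ = -7.5″

1° of latitude = 111.1 km, so Δφ = -232.6 / 111100 = -0.0020936° = -7.537″.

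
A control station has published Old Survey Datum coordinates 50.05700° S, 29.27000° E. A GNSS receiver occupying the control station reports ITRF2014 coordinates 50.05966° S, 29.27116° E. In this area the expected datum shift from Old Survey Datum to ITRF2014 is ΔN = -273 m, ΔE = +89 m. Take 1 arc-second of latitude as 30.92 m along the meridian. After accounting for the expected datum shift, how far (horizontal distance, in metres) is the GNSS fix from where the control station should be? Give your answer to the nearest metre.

24 m

Observed coordinate differences: Δφ = -0.00266°, Δλ = +0.00116°.
Converting to metres (1° lat = 111312 m, cos φ = 0.642025): observed ΔN = -296.1 m, observed ΔE = 82.9 m.
Subtracting the expected shift leaves a residual of -296.1 − (-273) = -23.1 m north and 82.9 − (89) = -6.1 m east.
Residual distance = √((-23.1)² + (-6.1)²) = 23.9 m.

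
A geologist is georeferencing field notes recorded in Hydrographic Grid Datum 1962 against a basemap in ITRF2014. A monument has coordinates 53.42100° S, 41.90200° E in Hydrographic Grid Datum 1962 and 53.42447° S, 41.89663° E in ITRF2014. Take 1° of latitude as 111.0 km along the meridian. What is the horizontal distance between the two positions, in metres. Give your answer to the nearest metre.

524 m

Δφ = -53.42447° − -53.42100° = -0.00347°; Δλ = 41.89663° − 41.90200° = -0.00537°.
ΔN = Δφ × 111000 = -385.2 m; ΔE = Δλ × 111000 × cos(-53.42100°) = -0.00537 × 111000 × 0.595931 = -355.2 m.
Distance = √(ΔE² + ΔN²) = √((-355.2)² + (-385.2)²) = 524.0 m.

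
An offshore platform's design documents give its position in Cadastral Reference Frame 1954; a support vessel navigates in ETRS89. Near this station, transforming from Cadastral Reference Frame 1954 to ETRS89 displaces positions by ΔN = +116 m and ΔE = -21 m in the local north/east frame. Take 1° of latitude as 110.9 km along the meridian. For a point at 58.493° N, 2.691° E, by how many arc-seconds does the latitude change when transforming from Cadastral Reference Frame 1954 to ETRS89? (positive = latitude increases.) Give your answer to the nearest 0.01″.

1° of latitude = 110.9 km, so Δφ = 116.0 / 110900 = 0.0010460° = 3.766″.

Δφ = 3.77″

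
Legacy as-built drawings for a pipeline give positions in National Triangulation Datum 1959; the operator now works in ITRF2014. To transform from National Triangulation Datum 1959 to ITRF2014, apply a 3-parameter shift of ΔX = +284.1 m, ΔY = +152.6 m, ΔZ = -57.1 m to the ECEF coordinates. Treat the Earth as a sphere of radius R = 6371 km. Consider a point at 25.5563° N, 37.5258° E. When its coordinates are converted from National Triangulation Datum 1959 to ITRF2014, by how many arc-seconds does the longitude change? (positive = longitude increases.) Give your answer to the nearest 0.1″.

Δλ = -1.9″

sin φ = 0.431398, cos φ = 0.902162, sin λ = 0.609119, cos λ = 0.793079.
East component: ΔE = −sin λ·ΔX + cos λ·ΔY = −(0.609119)(284.1) + (0.793079)(152.6) = -52.03 m.
1° of latitude spans πR/180 = 111195 m; at latitude φ, 1° of longitude spans that × cos φ = 100315.8 m, so Δλ = -52.03 / 100315.8 × 3600 = -1.867″.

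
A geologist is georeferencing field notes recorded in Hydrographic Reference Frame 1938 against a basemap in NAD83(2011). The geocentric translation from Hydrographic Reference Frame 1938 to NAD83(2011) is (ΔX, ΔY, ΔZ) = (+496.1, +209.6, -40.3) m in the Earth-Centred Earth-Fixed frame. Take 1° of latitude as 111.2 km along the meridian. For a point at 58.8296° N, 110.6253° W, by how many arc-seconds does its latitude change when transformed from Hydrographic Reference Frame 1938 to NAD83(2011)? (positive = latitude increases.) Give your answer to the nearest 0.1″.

sin φ = 0.855632, cos φ = 0.517585, sin λ = -0.935904, cos λ = -0.352255.
North component: ΔN = −sin φ cos λ·ΔX − sin φ sin λ·ΔY + cos φ·ΔZ = −(0.855632)(-0.352255)(496.1) − (0.855632)(-0.935904)(209.6) + (0.517585)(-40.3) = 296.51 m.
1° of latitude spans 111200 m, so Δφ = 296.51 / 111200 × 3600 = 9.599″.

Δφ = 9.6″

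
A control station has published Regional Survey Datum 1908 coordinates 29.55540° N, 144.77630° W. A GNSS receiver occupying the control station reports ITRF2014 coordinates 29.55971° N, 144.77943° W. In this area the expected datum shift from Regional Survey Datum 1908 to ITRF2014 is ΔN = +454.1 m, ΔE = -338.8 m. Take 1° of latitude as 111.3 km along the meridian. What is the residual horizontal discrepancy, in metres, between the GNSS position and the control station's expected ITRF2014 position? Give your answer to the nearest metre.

44 m

Observed coordinate differences: Δφ = +0.00431°, Δλ = -0.00313°.
Converting to metres (1° lat = 111300 m, cos φ = 0.869879): observed ΔN = 479.7 m, observed ΔE = -303.0 m.
Subtracting the expected shift leaves a residual of 479.7 − (454.1) = 25.6 m north and -303.0 − (-338.8) = 35.8 m east.
Residual distance = √(25.6² + 35.8²) = 44.0 m.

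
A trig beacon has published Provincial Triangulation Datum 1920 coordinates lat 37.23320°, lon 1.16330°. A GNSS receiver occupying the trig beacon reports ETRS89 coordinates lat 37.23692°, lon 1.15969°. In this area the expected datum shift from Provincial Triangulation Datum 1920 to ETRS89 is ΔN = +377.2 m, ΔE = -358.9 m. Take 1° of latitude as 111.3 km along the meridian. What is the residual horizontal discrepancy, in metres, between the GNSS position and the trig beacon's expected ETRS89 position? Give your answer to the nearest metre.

54 m

Observed coordinate differences: Δφ = +0.00372°, Δλ = -0.00361°.
Converting to metres (1° lat = 111300 m, cos φ = 0.796179): observed ΔN = 414.0 m, observed ΔE = -319.9 m.
Subtracting the expected shift leaves a residual of 414.0 − (377.2) = 36.8 m north and -319.9 − (-358.9) = 39.0 m east.
Residual distance = √(36.8² + 39.0²) = 53.6 m.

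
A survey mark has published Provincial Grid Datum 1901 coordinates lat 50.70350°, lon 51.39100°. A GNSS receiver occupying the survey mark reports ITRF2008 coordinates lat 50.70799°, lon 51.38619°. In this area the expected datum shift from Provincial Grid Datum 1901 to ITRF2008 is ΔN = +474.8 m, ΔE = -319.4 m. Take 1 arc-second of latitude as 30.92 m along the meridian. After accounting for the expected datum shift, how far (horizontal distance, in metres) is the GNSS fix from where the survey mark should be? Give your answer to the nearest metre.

32 m

Observed coordinate differences: Δφ = +0.00449°, Δλ = -0.00481°.
Converting to metres (1° lat = 111312 m, cos φ = 0.633334): observed ΔN = 499.8 m, observed ΔE = -339.1 m.
Subtracting the expected shift leaves a residual of 499.8 − (474.8) = 25.0 m north and -339.1 − (-319.4) = -19.7 m east.
Residual distance = √(25.0² + (-19.7)²) = 31.8 m.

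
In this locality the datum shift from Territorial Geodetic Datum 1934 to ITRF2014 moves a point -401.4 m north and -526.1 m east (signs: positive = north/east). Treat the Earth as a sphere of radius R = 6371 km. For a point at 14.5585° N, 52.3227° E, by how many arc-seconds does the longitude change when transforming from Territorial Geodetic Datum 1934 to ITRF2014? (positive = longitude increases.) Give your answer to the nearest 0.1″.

At latitude 14.5585°, cos φ = 0.967891.
One radian of longitude at latitude φ spans R cos φ, so Δλ = ΔE / (R cos φ) = -526.1 / (6371000 × 0.967891) = -8.5317e-05 rad = -17.598″.

Δλ = -17.6″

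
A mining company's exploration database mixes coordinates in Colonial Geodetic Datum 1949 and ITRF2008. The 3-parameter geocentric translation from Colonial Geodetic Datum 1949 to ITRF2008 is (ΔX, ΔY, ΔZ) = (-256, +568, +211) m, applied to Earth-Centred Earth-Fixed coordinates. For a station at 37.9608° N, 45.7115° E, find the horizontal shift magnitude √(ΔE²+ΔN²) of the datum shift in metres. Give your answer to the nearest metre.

580 m

At φ = 37.9608°, λ = 45.7115°: sin φ = 0.615122, cos φ = 0.788432, sin λ = 0.715833, cos λ = 0.698272.
ΔE = −sin λ·ΔX + cos λ·ΔY = −(0.715833)·(-256) + (0.698272)·(568) = 579.87 m.
ΔN = −sin φ cos λ·ΔX − sin φ sin λ·ΔY + cos φ·ΔZ = −(0.615122)(0.698272)(-256) − (0.615122)(0.715833)(568) + (0.788432)(211) = 26.21 m.
Horizontal magnitude = √(ΔE² + ΔN²) = √(579.87² + 26.21²) = 580.46 m.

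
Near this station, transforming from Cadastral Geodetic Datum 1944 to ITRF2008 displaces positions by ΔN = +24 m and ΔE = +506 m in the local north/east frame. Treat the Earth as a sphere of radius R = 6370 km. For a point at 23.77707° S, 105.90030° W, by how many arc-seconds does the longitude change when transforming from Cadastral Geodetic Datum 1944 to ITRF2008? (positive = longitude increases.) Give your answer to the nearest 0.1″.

Δλ = 17.9″

At latitude -23.77707°, cos φ = 0.915121.
One radian of longitude at latitude φ spans R cos φ, so Δλ = ΔE / (R cos φ) = 506.0 / (6370000 × 0.915121) = 8.6803e-05 rad = 17.904″.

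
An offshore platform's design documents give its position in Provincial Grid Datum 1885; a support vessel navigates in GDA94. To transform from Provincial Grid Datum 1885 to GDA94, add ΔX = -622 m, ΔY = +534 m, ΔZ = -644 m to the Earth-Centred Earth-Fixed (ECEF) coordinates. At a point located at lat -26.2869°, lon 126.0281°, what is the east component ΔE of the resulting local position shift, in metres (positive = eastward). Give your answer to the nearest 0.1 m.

ΔE = 188.9 m

At φ = -26.2869°, λ = 126.0281°: sin φ = -0.442866, cos φ = 0.896588, sin λ = 0.808729, cos λ = -0.588182.
ΔE = −sin λ·ΔX + cos λ·ΔY = −(0.808729)·(-622) + (-0.588182)·(534) = 188.94 m.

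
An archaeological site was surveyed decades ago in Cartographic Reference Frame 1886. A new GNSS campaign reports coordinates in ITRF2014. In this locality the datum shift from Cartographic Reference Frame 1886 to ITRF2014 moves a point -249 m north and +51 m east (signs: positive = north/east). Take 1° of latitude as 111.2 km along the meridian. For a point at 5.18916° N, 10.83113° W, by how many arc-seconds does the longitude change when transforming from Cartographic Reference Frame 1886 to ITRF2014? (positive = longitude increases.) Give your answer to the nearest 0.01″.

At latitude 5.18916°, cos φ = 0.995902.
1° of longitude at this latitude = 111.2 × cos φ = 110.74 km, so Δλ = 51.0 / 110744.2 = 0.0004605° = 1.658″.

Δλ = 1.66″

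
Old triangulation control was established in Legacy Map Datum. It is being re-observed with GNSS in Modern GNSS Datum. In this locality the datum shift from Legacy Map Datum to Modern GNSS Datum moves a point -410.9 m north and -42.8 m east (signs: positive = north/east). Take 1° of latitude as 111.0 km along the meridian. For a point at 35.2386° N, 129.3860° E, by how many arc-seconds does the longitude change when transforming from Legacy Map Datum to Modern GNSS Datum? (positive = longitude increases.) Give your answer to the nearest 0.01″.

Δλ = -1.70″

At latitude 35.2386°, cos φ = 0.816756.
1° of longitude at this latitude = 111.0 × cos φ = 90.66 km, so Δλ = -42.8 / 90660.0 = -0.0004721° = -1.700″.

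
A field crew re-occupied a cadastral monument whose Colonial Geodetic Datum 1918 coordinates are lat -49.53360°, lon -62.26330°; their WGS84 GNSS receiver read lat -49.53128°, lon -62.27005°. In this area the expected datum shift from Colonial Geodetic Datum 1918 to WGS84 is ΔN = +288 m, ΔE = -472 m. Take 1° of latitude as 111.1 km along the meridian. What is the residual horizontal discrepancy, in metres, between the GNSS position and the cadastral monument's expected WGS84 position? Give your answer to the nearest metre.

Observed coordinate differences: Δφ = +0.00232°, Δλ = -0.00675°.
Converting to metres (1° lat = 111100 m, cos φ = 0.649002): observed ΔN = 257.8 m, observed ΔE = -486.7 m.
Subtracting the expected shift leaves a residual of 257.8 − (288) = -30.2 m north and -486.7 − (-472) = -14.7 m east.
Residual distance = √((-30.2)² + (-14.7)²) = 33.6 m.

34 m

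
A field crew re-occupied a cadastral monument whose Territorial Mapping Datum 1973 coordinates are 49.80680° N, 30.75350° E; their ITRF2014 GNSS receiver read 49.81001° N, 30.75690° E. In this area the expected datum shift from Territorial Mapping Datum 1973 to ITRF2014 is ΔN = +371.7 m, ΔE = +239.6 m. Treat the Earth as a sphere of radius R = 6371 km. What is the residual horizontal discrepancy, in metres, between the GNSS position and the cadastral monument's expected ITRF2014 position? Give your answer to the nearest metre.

15 m

Observed coordinate differences: Δφ = +0.00321°, Δλ = +0.00340°.
Converting to metres (1° lat = 111195 m, cos φ = 0.645367): observed ΔN = 356.9 m, observed ΔE = 244.0 m.
Subtracting the expected shift leaves a residual of 356.9 − (371.7) = -14.8 m north and 244.0 − (239.6) = 4.4 m east.
Residual distance = √((-14.8)² + 4.4²) = 15.4 m.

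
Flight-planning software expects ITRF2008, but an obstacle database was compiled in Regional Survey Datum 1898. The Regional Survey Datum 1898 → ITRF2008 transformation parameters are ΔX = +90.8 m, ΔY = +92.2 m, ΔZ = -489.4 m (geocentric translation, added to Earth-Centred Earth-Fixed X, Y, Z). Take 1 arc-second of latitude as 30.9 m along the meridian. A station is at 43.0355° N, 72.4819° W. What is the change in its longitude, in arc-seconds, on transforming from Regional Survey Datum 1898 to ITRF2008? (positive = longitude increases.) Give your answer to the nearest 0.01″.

sin φ = 0.682451, cos φ = 0.730931, sin λ = -0.953622, cos λ = 0.301007.
East component: ΔE = −sin λ·ΔX + cos λ·ΔY = −(-0.953622)(90.8) + (0.301007)(92.2) = 114.34 m.
1° of latitude spans 3600 × 30.90 = 111240 m; at latitude φ, 1° of longitude spans that × cos φ = 81308.8 m, so Δλ = 114.34 / 81308.8 × 3600 = 5.063″.

Δλ = 5.06″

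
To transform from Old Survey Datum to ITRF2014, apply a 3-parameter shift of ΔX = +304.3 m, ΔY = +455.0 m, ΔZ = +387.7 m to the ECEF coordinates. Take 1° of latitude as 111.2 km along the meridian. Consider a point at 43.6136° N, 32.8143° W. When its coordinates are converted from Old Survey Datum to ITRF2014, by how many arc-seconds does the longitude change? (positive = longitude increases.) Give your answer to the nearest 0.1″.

sin φ = 0.689791, cos φ = 0.724008, sin λ = -0.541918, cos λ = 0.840431.
East component: ΔE = −sin λ·ΔX + cos λ·ΔY = −(-0.541918)(304.3) + (0.840431)(455.0) = 547.30 m.
1° of latitude spans 111200 m; at latitude φ, 1° of longitude spans that × cos φ = 80509.7 m, so Δλ = 547.30 / 80509.7 × 3600 = 24.473″.

Δλ = 24.5″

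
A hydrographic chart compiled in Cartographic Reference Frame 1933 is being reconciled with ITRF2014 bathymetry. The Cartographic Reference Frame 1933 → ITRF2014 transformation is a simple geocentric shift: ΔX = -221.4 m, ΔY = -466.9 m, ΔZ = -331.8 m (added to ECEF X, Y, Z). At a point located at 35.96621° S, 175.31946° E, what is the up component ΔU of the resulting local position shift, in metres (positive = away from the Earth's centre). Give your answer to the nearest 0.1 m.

ΔU = 342.6 m

At φ = -35.96621°, λ = 175.31946°: sin φ = -0.587308, cos φ = 0.809363, sin λ = 0.081600, cos λ = -0.996665.
ΔU = cos φ cos λ·ΔX + cos φ sin λ·ΔY + sin φ·ΔZ = (0.809363)(-0.996665)(-221.4) + (0.809363)(0.081600)(-466.9) + (-0.587308)(-331.8) = 342.63 m.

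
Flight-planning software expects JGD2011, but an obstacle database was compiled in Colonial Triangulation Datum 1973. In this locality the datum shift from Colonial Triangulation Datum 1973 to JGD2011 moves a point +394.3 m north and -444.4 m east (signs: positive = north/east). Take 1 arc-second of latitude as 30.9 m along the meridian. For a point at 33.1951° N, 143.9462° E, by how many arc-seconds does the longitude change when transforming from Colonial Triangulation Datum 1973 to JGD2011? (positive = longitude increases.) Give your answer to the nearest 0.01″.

At latitude 33.1951°, cos φ = 0.836811.
1″ of longitude at this latitude = 30.90 × cos φ = 25.8575 m, so Δλ = -444.4 / 25.8575 = -17.187″.

Δλ = -17.19″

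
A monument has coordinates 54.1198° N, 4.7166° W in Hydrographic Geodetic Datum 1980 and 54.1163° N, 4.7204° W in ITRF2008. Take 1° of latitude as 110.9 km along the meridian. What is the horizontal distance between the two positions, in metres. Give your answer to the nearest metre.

460 m

Δφ = 54.1163° − 54.1198° = -0.0035°; Δλ = -4.7204° − -4.7166° = -0.0038°.
ΔN = Δφ × 110900 = -388.1 m; ΔE = Δλ × 110900 × cos(54.1198°) = -0.0038 × 110900 × 0.586092 = -247.0 m.
Distance = √(ΔE² + ΔN²) = √((-247.0)² + (-388.1)²) = 460.1 m.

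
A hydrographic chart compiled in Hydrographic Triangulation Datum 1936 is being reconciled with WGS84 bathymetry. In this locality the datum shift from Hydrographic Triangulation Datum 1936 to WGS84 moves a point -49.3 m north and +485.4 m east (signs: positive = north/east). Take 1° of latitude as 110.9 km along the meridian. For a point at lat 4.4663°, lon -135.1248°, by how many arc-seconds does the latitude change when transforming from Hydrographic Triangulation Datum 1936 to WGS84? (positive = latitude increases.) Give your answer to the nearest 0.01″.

1° of latitude = 110.9 km, so Δφ = -49.3 / 110900 = -0.0004445° = -1.600″.

Δφ = -1.60″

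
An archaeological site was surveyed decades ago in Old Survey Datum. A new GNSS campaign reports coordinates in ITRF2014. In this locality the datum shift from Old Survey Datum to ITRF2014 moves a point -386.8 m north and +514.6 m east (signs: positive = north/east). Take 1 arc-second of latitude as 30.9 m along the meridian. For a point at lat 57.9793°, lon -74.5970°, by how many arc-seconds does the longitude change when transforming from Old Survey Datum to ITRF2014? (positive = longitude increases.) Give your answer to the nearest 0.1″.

Δλ = 31.4″

At latitude 57.9793°, cos φ = 0.530226.
1″ of longitude at this latitude = 30.90 × cos φ = 16.3840 m, so Δλ = 514.6 / 16.3840 = 31.409″.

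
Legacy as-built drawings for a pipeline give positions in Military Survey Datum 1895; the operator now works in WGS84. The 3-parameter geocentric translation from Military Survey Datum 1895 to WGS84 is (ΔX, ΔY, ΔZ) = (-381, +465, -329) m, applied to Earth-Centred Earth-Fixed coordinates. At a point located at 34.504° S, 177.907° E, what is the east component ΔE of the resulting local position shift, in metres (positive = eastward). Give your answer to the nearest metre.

At φ = -34.504°, λ = 177.907°: sin φ = -0.566464, cos φ = 0.824087, sin λ = 0.036522, cos λ = -0.999333.
ΔE = −sin λ·ΔX + cos λ·ΔY = −(0.036522)·(-381) + (-0.999333)·(465) = -450.78 m.

ΔE = -451 m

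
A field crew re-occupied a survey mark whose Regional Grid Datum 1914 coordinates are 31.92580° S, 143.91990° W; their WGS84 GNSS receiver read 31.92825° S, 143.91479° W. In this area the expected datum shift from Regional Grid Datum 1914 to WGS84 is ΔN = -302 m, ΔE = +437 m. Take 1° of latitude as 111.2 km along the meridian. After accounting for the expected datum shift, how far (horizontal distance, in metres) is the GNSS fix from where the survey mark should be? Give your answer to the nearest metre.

54 m

Observed coordinate differences: Δφ = -0.00245°, Δλ = +0.00511°.
Converting to metres (1° lat = 111200 m, cos φ = 0.848734): observed ΔN = -272.4 m, observed ΔE = 482.3 m.
Subtracting the expected shift leaves a residual of -272.4 − (-302) = 29.6 m north and 482.3 − (437) = 45.3 m east.
Residual distance = √(29.6² + 45.3²) = 54.1 m.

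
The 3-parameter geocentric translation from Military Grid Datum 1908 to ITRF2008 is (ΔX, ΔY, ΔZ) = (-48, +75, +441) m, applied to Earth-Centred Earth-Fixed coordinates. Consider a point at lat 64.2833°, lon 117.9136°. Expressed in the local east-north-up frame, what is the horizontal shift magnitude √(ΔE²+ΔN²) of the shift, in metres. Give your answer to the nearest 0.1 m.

111.6 m

The local east axis at (φ, λ) is (−sin λ, cos λ, 0), so ΔE = −sin(117.9136°)·(-48) + cos(117.9136°)·75 = 7.30 m.
The local north axis is (−sin φ cos λ, −sin φ sin λ, cos φ), giving ΔN = -20.245 − 59.710 + 191.359 = 111.40 m.
Horizontal magnitude = √(ΔE² + ΔN²) = √(7.30² + 111.40²) = 111.64 m.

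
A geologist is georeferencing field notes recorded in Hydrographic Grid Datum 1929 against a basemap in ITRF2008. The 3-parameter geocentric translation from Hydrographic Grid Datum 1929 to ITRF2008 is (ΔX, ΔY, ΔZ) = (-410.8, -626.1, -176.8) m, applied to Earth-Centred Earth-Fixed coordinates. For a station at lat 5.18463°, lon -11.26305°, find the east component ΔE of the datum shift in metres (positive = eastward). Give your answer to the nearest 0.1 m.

The local east axis at (φ, λ) is (−sin λ, cos λ, 0), so ΔE = −sin(-11.26305°)·(-410.8) + cos(-11.26305°)·(-626.1) = -694.28 m.

ΔE = -694.3 m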